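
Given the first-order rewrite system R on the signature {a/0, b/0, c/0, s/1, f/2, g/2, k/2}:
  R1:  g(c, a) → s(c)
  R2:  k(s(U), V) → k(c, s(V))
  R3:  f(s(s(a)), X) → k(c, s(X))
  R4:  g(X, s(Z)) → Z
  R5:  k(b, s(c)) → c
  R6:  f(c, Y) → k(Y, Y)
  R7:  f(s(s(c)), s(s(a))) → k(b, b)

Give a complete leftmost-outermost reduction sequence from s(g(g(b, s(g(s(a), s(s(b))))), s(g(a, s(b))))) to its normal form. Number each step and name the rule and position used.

1. s(g(g(b, s(g(s(a), s(s(b))))), s(g(a, s(b)))))  →  s(g(a, s(b)))   [R4 at 1]
2. s(g(a, s(b)))  →  s(b)   [R4 at 1]

s(b)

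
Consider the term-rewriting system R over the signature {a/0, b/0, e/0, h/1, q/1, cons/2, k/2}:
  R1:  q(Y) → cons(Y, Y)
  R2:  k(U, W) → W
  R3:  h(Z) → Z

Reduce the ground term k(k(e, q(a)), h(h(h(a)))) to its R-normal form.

1. k(k(e, q(a)), h(h(h(a))))  →  h(h(h(a)))   [R2 at ε]
2. h(h(h(a)))  →  h(h(a))   [R3 at ε]
3. h(h(a))  →  h(a)   [R3 at ε]
4. h(a)  →  a   [R3 at ε]

a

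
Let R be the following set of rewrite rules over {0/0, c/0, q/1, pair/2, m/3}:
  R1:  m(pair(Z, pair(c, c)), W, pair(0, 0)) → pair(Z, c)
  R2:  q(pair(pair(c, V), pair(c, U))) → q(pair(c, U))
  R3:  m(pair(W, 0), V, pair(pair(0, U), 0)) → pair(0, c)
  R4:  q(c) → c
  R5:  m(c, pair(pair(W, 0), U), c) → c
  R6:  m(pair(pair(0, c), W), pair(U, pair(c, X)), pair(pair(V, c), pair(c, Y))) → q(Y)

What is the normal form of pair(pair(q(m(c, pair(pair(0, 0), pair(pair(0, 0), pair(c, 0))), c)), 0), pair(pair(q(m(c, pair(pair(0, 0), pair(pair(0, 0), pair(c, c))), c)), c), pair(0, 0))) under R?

1. pair(pair(q(m(c, pair(pair(0, 0), pair(pair(0, 0), pair(c, 0))), c)), 0), pair(pair(q(m(c, pair(pair(0, 0), pair(pair(0, 0), pair(c, c))), c)), c), pair(0, 0)))  →  pair(pair(q(c), 0), pair(pair(q(m(c, pair(pair(0, 0), pair(pair(0, 0), pair(c, c))), c)), c), pair(0, 0)))   [R5 at 1.1.1]
2. pair(pair(q(c), 0), pair(pair(q(m(c, pair(pair(0, 0), pair(pair(0, 0), pair(c, c))), c)), c), pair(0, 0)))  →  pair(pair(c, 0), pair(pair(q(m(c, pair(pair(0, 0), pair(pair(0, 0), pair(c, c))), c)), c), pair(0, 0)))   [R4 at 1.1]
3. pair(pair(c, 0), pair(pair(q(m(c, pair(pair(0, 0), pair(pair(0, 0), pair(c, c))), c)), c), pair(0, 0)))  →  pair(pair(c, 0), pair(pair(q(c), c), pair(0, 0)))   [R5 at 2.1.1.1]
4. pair(pair(c, 0), pair(pair(q(c), c), pair(0, 0)))  →  pair(pair(c, 0), pair(pair(c, c), pair(0, 0)))   [R4 at 2.1.1]

pair(pair(c, 0), pair(pair(c, c), pair(0, 0)))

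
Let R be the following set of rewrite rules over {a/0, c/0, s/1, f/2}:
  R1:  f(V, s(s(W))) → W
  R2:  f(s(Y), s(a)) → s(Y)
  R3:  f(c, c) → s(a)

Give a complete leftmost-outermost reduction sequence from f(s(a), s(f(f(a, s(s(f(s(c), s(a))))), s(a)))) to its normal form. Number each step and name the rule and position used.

c

1. f(s(a), s(f(f(a, s(s(f(s(c), s(a))))), s(a))))  →  f(s(a), s(f(f(s(c), s(a)), s(a))))   [R1 at 2.1.1]
2. f(s(a), s(f(f(s(c), s(a)), s(a))))  →  f(s(a), s(f(s(c), s(a))))   [R2 at 2.1.1]
3. f(s(a), s(f(s(c), s(a))))  →  f(s(a), s(s(c)))   [R2 at 2.1]
4. f(s(a), s(s(c)))  →  c   [R1 at ε]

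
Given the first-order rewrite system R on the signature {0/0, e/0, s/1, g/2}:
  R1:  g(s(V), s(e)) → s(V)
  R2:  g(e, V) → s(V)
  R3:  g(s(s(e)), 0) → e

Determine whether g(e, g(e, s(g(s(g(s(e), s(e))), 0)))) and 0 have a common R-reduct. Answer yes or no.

no — NF(t₁) = s(s(s(e))), NF(t₂) = 0

Reduce t₁ = g(e, g(e, s(g(s(g(s(e), s(e))), 0)))):
1. g(e, g(e, s(g(s(g(s(e), s(e))), 0))))  →  s(g(e, s(g(s(g(s(e), s(e))), 0))))   [R2 at ε]
2. s(g(e, s(g(s(g(s(e), s(e))), 0))))  →  s(s(s(g(s(g(s(e), s(e))), 0))))   [R2 at 1]
3. s(s(s(g(s(g(s(e), s(e))), 0))))  →  s(s(s(g(s(s(e)), 0))))   [R1 at 1.1.1.1.1]
4. s(s(s(g(s(s(e)), 0))))  →  s(s(s(e)))   [R3 at 1.1.1]

Reduce t₂ = 0:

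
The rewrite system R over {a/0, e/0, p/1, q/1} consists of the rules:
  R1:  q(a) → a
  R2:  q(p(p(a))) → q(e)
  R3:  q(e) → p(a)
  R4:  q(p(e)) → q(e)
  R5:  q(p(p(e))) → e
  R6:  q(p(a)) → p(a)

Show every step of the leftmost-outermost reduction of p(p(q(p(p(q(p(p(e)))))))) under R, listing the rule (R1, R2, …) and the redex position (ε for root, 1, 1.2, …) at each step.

p(p(e))

1. p(p(q(p(p(q(p(p(e))))))))  →  p(p(q(p(p(e)))))   [R5 at 1.1.1.1.1]
2. p(p(q(p(p(e)))))  →  p(p(e))   [R5 at 1.1]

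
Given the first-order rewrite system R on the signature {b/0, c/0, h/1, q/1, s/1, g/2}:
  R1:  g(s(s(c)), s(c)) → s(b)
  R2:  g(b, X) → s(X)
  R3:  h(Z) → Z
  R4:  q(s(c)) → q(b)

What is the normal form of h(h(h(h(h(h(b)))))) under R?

1. h(h(h(h(h(h(b))))))  →  h(h(h(h(h(b)))))   [R3 at ε]
2. h(h(h(h(h(b)))))  →  h(h(h(h(b))))   [R3 at ε]
3. h(h(h(h(b))))  →  h(h(h(b)))   [R3 at ε]
4. h(h(h(b)))  →  h(h(b))   [R3 at ε]
5. h(h(b))  →  h(b)   [R3 at ε]
6. h(b)  →  b   [R3 at ε]

b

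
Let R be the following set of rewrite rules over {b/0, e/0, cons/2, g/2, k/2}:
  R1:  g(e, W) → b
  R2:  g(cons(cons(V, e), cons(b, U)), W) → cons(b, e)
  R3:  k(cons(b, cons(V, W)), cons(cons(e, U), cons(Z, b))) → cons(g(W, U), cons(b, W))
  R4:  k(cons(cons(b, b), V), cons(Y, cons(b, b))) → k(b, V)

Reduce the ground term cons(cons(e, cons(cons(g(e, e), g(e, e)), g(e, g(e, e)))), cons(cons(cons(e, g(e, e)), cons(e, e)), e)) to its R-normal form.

cons(cons(e, cons(cons(b, b), b)), cons(cons(cons(e, b), cons(e, e)), e))

1. cons(cons(e, cons(cons(g(e, e), g(e, e)), g(e, g(e, e)))), cons(cons(cons(e, g(e, e)), cons(e, e)), e))  →  cons(cons(e, cons(cons(b, g(e, e)), g(e, g(e, e)))), cons(cons(cons(e, g(e, e)), cons(e, e)), e))   [R1 at 1.2.1.1]
2. cons(cons(e, cons(cons(b, g(e, e)), g(e, g(e, e)))), cons(cons(cons(e, g(e, e)), cons(e, e)), e))  →  cons(cons(e, cons(cons(b, b), g(e, g(e, e)))), cons(cons(cons(e, g(e, e)), cons(e, e)), e))   [R1 at 1.2.1.2]
3. cons(cons(e, cons(cons(b, b), g(e, g(e, e)))), cons(cons(cons(e, g(e, e)), cons(e, e)), e))  →  cons(cons(e, cons(cons(b, b), b)), cons(cons(cons(e, g(e, e)), cons(e, e)), e))   [R1 at 1.2.2]
4. cons(cons(e, cons(cons(b, b), b)), cons(cons(cons(e, g(e, e)), cons(e, e)), e))  →  cons(cons(e, cons(cons(b, b), b)), cons(cons(cons(e, b), cons(e, e)), e))   [R1 at 2.1.1.2]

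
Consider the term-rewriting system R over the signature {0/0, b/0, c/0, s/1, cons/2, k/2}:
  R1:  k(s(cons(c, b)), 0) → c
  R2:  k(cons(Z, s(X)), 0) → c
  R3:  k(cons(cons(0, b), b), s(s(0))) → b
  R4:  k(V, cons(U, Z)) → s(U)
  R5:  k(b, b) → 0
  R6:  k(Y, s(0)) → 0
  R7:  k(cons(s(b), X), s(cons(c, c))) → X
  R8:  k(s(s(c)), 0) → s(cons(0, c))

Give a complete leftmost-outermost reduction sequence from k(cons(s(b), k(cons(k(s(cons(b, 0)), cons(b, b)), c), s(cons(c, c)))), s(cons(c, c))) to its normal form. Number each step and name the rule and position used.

c

1. k(cons(s(b), k(cons(k(s(cons(b, 0)), cons(b, b)), c), s(cons(c, c)))), s(cons(c, c)))  →  k(cons(k(s(cons(b, 0)), cons(b, b)), c), s(cons(c, c)))   [R7 at ε]
2. k(cons(k(s(cons(b, 0)), cons(b, b)), c), s(cons(c, c)))  →  k(cons(s(b), c), s(cons(c, c)))   [R4 at 1.1]
3. k(cons(s(b), c), s(cons(c, c)))  →  c   [R7 at ε]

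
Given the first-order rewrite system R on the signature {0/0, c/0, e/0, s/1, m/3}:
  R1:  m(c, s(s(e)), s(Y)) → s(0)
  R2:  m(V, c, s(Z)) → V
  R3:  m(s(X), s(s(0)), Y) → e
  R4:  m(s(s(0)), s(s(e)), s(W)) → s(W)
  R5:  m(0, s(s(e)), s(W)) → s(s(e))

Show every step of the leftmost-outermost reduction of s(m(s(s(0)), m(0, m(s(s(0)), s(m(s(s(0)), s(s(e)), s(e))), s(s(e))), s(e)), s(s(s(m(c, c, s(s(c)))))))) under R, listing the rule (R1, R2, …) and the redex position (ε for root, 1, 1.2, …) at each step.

s(s(s(s(c))))

1. s(m(s(s(0)), m(0, m(s(s(0)), s(m(s(s(0)), s(s(e)), s(e))), s(s(e))), s(e)), s(s(s(m(c, c, s(s(c))))))))  →  s(m(s(s(0)), m(0, m(s(s(0)), s(s(e)), s(s(e))), s(e)), s(s(s(m(c, c, s(s(c))))))))   [R4 at 1.2.2.2.1]
2. s(m(s(s(0)), m(0, m(s(s(0)), s(s(e)), s(s(e))), s(e)), s(s(s(m(c, c, s(s(c))))))))  →  s(m(s(s(0)), m(0, s(s(e)), s(e)), s(s(s(m(c, c, s(s(c))))))))   [R4 at 1.2.2]
3. s(m(s(s(0)), m(0, s(s(e)), s(e)), s(s(s(m(c, c, s(s(c))))))))  →  s(m(s(s(0)), s(s(e)), s(s(s(m(c, c, s(s(c))))))))   [R5 at 1.2]
4. s(m(s(s(0)), s(s(e)), s(s(s(m(c, c, s(s(c))))))))  →  s(s(s(s(m(c, c, s(s(c)))))))   [R4 at 1]
5. s(s(s(s(m(c, c, s(s(c)))))))  →  s(s(s(s(c))))   [R2 at 1.1.1.1]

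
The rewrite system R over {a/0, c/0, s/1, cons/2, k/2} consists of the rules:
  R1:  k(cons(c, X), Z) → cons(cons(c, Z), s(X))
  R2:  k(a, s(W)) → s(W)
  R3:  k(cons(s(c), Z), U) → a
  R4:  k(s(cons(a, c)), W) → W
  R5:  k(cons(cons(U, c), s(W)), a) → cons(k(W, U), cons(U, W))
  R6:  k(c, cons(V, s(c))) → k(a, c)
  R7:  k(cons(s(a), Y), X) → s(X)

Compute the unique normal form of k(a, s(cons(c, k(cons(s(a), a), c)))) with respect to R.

s(cons(c, s(c)))

1. k(a, s(cons(c, k(cons(s(a), a), c))))  →  s(cons(c, k(cons(s(a), a), c)))   [R2 at ε]
2. s(cons(c, k(cons(s(a), a), c)))  →  s(cons(c, s(c)))   [R7 at 1.2]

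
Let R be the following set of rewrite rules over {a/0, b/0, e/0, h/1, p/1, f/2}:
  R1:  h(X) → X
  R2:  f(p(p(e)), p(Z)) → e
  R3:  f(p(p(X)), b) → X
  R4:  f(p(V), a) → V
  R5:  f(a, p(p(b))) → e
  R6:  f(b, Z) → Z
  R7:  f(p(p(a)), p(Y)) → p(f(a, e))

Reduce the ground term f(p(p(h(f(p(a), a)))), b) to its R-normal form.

a

1. f(p(p(h(f(p(a), a)))), b)  →  h(f(p(a), a))   [R3 at ε]
2. h(f(p(a), a))  →  f(p(a), a)   [R1 at ε]
3. f(p(a), a)  →  a   [R4 at ε]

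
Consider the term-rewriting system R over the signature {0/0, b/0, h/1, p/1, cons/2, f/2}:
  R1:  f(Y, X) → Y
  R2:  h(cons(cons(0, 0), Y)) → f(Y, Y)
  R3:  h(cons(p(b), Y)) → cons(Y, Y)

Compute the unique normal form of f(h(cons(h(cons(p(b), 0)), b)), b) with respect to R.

1. f(h(cons(h(cons(p(b), 0)), b)), b)  →  h(cons(h(cons(p(b), 0)), b))   [R1 at ε]
2. h(cons(h(cons(p(b), 0)), b))  →  h(cons(cons(0, 0), b))   [R3 at 1.1]
3. h(cons(cons(0, 0), b))  →  f(b, b)   [R2 at ε]
4. f(b, b)  →  b   [R1 at ε]

b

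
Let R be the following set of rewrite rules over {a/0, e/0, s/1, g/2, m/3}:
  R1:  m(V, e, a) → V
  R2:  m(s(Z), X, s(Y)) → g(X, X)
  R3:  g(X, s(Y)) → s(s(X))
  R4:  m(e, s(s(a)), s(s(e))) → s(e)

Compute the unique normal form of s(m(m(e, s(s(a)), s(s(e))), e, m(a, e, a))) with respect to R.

s(s(e))

1. s(m(m(e, s(s(a)), s(s(e))), e, m(a, e, a)))  →  s(m(s(e), e, m(a, e, a)))   [R4 at 1.1]
2. s(m(s(e), e, m(a, e, a)))  →  s(m(s(e), e, a))   [R1 at 1.3]
3. s(m(s(e), e, a))  →  s(s(e))   [R1 at 1]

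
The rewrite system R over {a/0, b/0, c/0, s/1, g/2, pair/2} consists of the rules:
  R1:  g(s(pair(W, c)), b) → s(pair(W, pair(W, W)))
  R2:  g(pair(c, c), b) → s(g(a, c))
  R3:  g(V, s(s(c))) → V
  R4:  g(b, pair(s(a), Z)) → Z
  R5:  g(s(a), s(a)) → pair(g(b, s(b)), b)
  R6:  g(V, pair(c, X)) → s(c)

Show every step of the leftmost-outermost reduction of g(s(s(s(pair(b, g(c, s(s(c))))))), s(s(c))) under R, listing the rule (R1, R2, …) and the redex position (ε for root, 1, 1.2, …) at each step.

s(s(s(pair(b, c))))

1. g(s(s(s(pair(b, g(c, s(s(c))))))), s(s(c)))  →  s(s(s(pair(b, g(c, s(s(c)))))))   [R3 at ε]
2. s(s(s(pair(b, g(c, s(s(c)))))))  →  s(s(s(pair(b, c))))   [R3 at 1.1.1.2]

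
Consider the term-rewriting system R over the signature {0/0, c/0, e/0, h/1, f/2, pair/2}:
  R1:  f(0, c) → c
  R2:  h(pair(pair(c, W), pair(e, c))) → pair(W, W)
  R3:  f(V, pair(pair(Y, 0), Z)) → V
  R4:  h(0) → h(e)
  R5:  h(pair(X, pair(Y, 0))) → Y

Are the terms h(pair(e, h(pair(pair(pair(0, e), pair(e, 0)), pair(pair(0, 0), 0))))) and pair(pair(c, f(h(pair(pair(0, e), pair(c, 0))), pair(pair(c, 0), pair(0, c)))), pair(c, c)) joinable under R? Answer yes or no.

Reduce t₁ = h(pair(e, h(pair(pair(pair(0, e), pair(e, 0)), pair(pair(0, 0), 0))))):
1. h(pair(e, h(pair(pair(pair(0, e), pair(e, 0)), pair(pair(0, 0), 0)))))  →  h(pair(e, pair(0, 0)))   [R5 at 1.2]
2. h(pair(e, pair(0, 0)))  →  0   [R5 at ε]

Reduce t₂ = pair(pair(c, f(h(pair(pair(0, e), pair(c, 0))), pair(pair(c, 0), pair(0, c)))), pair(c, c)):
1. pair(pair(c, f(h(pair(pair(0, e), pair(c, 0))), pair(pair(c, 0), pair(0, c)))), pair(c, c))  →  pair(pair(c, h(pair(pair(0, e), pair(c, 0)))), pair(c, c))   [R3 at 1.2]
2. pair(pair(c, h(pair(pair(0, e), pair(c, 0)))), pair(c, c))  →  pair(pair(c, c), pair(c, c))   [R5 at 1.2]

no — NF(t₁) = 0, NF(t₂) = pair(pair(c, c), pair(c, c))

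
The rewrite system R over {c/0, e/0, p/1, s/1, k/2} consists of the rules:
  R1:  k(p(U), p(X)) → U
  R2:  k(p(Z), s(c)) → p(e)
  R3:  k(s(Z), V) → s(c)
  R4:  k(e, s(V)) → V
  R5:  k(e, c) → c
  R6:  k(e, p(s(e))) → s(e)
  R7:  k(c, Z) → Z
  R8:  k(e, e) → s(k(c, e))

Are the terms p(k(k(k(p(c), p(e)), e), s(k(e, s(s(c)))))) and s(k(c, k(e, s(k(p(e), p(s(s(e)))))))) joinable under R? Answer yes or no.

no — NF(t₁) = p(s(c)), NF(t₂) = s(e)

Reduce t₁ = p(k(k(k(p(c), p(e)), e), s(k(e, s(s(c)))))):
1. p(k(k(k(p(c), p(e)), e), s(k(e, s(s(c))))))  →  p(k(k(c, e), s(k(e, s(s(c))))))   [R1 at 1.1.1]
2. p(k(k(c, e), s(k(e, s(s(c))))))  →  p(k(e, s(k(e, s(s(c))))))   [R7 at 1.1]
3. p(k(e, s(k(e, s(s(c))))))  →  p(k(e, s(s(c))))   [R4 at 1]
4. p(k(e, s(s(c))))  →  p(s(c))   [R4 at 1]

Reduce t₂ = s(k(c, k(e, s(k(p(e), p(s(s(e)))))))):
1. s(k(c, k(e, s(k(p(e), p(s(s(e))))))))  →  s(k(e, s(k(p(e), p(s(s(e)))))))   [R7 at 1]
2. s(k(e, s(k(p(e), p(s(s(e)))))))  →  s(k(p(e), p(s(s(e)))))   [R4 at 1]
3. s(k(p(e), p(s(s(e)))))  →  s(e)   [R1 at 1]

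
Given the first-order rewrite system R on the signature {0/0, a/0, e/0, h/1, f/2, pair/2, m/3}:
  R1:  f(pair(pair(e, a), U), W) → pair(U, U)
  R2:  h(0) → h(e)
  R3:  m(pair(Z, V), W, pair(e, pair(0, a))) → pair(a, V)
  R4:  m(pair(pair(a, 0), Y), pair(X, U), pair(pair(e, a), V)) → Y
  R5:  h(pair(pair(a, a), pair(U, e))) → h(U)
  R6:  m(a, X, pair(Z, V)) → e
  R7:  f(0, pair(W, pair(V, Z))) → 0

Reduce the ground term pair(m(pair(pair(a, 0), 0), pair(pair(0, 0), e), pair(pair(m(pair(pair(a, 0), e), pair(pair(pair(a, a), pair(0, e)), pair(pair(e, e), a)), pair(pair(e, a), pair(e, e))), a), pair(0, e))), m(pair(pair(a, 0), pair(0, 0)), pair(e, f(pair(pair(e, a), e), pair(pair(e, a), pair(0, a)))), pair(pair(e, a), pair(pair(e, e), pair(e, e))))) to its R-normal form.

pair(0, pair(0, 0))

1. pair(m(pair(pair(a, 0), 0), pair(pair(0, 0), e), pair(pair(m(pair(pair(a, 0), e), pair(pair(pair(a, a), pair(0, e)), pair(pair(e, e), a)), pair(pair(e, a), pair(e, e))), a), pair(0, e))), m(pair(pair(a, 0), pair(0, 0)), pair(e, f(pair(pair(e, a), e), pair(pair(e, a), pair(0, a)))), pair(pair(e, a), pair(pair(e, e), pair(e, e)))))  →  pair(m(pair(pair(a, 0), 0), pair(pair(0, 0), e), pair(pair(e, a), pair(0, e))), m(pair(pair(a, 0), pair(0, 0)), pair(e, f(pair(pair(e, a), e), pair(pair(e, a), pair(0, a)))), pair(pair(e, a), pair(pair(e, e), pair(e, e)))))   [R4 at 1.3.1.1]
2. pair(m(pair(pair(a, 0), 0), pair(pair(0, 0), e), pair(pair(e, a), pair(0, e))), m(pair(pair(a, 0), pair(0, 0)), pair(e, f(pair(pair(e, a), e), pair(pair(e, a), pair(0, a)))), pair(pair(e, a), pair(pair(e, e), pair(e, e)))))  →  pair(0, m(pair(pair(a, 0), pair(0, 0)), pair(e, f(pair(pair(e, a), e), pair(pair(e, a), pair(0, a)))), pair(pair(e, a), pair(pair(e, e), pair(e, e)))))   [R4 at 1]
3. pair(0, m(pair(pair(a, 0), pair(0, 0)), pair(e, f(pair(pair(e, a), e), pair(pair(e, a), pair(0, a)))), pair(pair(e, a), pair(pair(e, e), pair(e, e)))))  →  pair(0, pair(0, 0))   [R4 at 2]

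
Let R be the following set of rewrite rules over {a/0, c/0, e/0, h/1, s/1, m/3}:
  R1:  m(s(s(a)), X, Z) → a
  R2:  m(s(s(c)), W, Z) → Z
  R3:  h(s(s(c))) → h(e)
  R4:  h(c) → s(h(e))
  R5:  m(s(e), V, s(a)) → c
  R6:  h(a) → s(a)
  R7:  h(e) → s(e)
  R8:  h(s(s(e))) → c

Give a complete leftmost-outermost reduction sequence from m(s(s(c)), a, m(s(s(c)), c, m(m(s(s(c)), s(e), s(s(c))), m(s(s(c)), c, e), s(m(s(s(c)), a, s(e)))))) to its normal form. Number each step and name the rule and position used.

s(s(e))

1. m(s(s(c)), a, m(s(s(c)), c, m(m(s(s(c)), s(e), s(s(c))), m(s(s(c)), c, e), s(m(s(s(c)), a, s(e))))))  →  m(s(s(c)), c, m(m(s(s(c)), s(e), s(s(c))), m(s(s(c)), c, e), s(m(s(s(c)), a, s(e)))))   [R2 at ε]
2. m(s(s(c)), c, m(m(s(s(c)), s(e), s(s(c))), m(s(s(c)), c, e), s(m(s(s(c)), a, s(e)))))  →  m(m(s(s(c)), s(e), s(s(c))), m(s(s(c)), c, e), s(m(s(s(c)), a, s(e))))   [R2 at ε]
3. m(m(s(s(c)), s(e), s(s(c))), m(s(s(c)), c, e), s(m(s(s(c)), a, s(e))))  →  m(s(s(c)), m(s(s(c)), c, e), s(m(s(s(c)), a, s(e))))   [R2 at 1]
4. m(s(s(c)), m(s(s(c)), c, e), s(m(s(s(c)), a, s(e))))  →  s(m(s(s(c)), a, s(e)))   [R2 at ε]
5. s(m(s(s(c)), a, s(e)))  →  s(s(e))   [R2 at 1]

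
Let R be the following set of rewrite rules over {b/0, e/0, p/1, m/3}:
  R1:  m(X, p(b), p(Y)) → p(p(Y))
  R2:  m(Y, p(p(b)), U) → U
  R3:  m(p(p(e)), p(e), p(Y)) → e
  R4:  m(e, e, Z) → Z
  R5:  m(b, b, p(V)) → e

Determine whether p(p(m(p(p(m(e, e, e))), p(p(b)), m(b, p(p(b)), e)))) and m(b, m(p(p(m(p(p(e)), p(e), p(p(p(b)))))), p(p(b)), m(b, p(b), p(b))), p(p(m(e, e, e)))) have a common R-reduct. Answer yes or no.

yes — NF(t₁) = p(p(e)), NF(t₂) = p(p(e))

Reduce t₁ = p(p(m(p(p(m(e, e, e))), p(p(b)), m(b, p(p(b)), e)))):
1. p(p(m(p(p(m(e, e, e))), p(p(b)), m(b, p(p(b)), e))))  →  p(p(m(b, p(p(b)), e)))   [R2 at 1.1]
2. p(p(m(b, p(p(b)), e)))  →  p(p(e))   [R2 at 1.1]

Reduce t₂ = m(b, m(p(p(m(p(p(e)), p(e), p(p(p(b)))))), p(p(b)), m(b, p(b), p(b))), p(p(m(e, e, e)))):
1. m(b, m(p(p(m(p(p(e)), p(e), p(p(p(b)))))), p(p(b)), m(b, p(b), p(b))), p(p(m(e, e, e))))  →  m(b, m(b, p(b), p(b)), p(p(m(e, e, e))))   [R2 at 2]
2. m(b, m(b, p(b), p(b)), p(p(m(e, e, e))))  →  m(b, p(p(b)), p(p(m(e, e, e))))   [R1 at 2]
3. m(b, p(p(b)), p(p(m(e, e, e))))  →  p(p(m(e, e, e)))   [R2 at ε]
4. p(p(m(e, e, e)))  →  p(p(e))   [R4 at 1.1]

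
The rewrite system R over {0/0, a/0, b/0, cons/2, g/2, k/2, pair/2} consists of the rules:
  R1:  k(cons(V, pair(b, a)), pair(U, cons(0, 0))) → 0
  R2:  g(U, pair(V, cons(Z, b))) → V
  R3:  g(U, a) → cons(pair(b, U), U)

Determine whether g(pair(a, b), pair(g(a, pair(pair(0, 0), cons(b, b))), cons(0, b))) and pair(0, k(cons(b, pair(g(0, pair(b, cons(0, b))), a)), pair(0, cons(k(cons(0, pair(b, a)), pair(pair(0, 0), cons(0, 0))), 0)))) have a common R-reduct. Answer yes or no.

Reduce t₁ = g(pair(a, b), pair(g(a, pair(pair(0, 0), cons(b, b))), cons(0, b))):
1. g(pair(a, b), pair(g(a, pair(pair(0, 0), cons(b, b))), cons(0, b)))  →  g(a, pair(pair(0, 0), cons(b, b)))   [R2 at ε]
2. g(a, pair(pair(0, 0), cons(b, b)))  →  pair(0, 0)   [R2 at ε]

Reduce t₂ = pair(0, k(cons(b, pair(g(0, pair(b, cons(0, b))), a)), pair(0, cons(k(cons(0, pair(b, a)), pair(pair(0, 0), cons(0, 0))), 0)))):
1. pair(0, k(cons(b, pair(g(0, pair(b, cons(0, b))), a)), pair(0, cons(k(cons(0, pair(b, a)), pair(pair(0, 0), cons(0, 0))), 0))))  →  pair(0, k(cons(b, pair(b, a)), pair(0, cons(k(cons(0, pair(b, a)), pair(pair(0, 0), cons(0, 0))), 0))))   [R2 at 2.1.2.1]
2. pair(0, k(cons(b, pair(b, a)), pair(0, cons(k(cons(0, pair(b, a)), pair(pair(0, 0), cons(0, 0))), 0))))  →  pair(0, k(cons(b, pair(b, a)), pair(0, cons(0, 0))))   [R1 at 2.2.2.1]
3. pair(0, k(cons(b, pair(b, a)), pair(0, cons(0, 0))))  →  pair(0, 0)   [R1 at 2]

yes — NF(t₁) = pair(0, 0), NF(t₂) = pair(0, 0)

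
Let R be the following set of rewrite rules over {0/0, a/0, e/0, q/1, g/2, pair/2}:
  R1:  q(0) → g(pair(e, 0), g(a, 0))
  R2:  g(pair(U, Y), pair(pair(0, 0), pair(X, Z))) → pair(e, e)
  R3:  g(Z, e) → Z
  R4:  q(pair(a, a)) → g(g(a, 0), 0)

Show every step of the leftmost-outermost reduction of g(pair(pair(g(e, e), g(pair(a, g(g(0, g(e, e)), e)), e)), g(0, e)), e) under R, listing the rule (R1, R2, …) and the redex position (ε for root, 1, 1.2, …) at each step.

1. g(pair(pair(g(e, e), g(pair(a, g(g(0, g(e, e)), e)), e)), g(0, e)), e)  →  pair(pair(g(e, e), g(pair(a, g(g(0, g(e, e)), e)), e)), g(0, e))   [R3 at ε]
2. pair(pair(g(e, e), g(pair(a, g(g(0, g(e, e)), e)), e)), g(0, e))  →  pair(pair(e, g(pair(a, g(g(0, g(e, e)), e)), e)), g(0, e))   [R3 at 1.1]
3. pair(pair(e, g(pair(a, g(g(0, g(e, e)), e)), e)), g(0, e))  →  pair(pair(e, pair(a, g(g(0, g(e, e)), e))), g(0, e))   [R3 at 1.2]
4. pair(pair(e, pair(a, g(g(0, g(e, e)), e))), g(0, e))  →  pair(pair(e, pair(a, g(0, g(e, e)))), g(0, e))   [R3 at 1.2.2]
5. pair(pair(e, pair(a, g(0, g(e, e)))), g(0, e))  →  pair(pair(e, pair(a, g(0, e))), g(0, e))   [R3 at 1.2.2.2]
6. pair(pair(e, pair(a, g(0, e))), g(0, e))  →  pair(pair(e, pair(a, 0)), g(0, e))   [R3 at 1.2.2]
7. pair(pair(e, pair(a, 0)), g(0, e))  →  pair(pair(e, pair(a, 0)), 0)   [R3 at 2]

pair(pair(e, pair(a, 0)), 0)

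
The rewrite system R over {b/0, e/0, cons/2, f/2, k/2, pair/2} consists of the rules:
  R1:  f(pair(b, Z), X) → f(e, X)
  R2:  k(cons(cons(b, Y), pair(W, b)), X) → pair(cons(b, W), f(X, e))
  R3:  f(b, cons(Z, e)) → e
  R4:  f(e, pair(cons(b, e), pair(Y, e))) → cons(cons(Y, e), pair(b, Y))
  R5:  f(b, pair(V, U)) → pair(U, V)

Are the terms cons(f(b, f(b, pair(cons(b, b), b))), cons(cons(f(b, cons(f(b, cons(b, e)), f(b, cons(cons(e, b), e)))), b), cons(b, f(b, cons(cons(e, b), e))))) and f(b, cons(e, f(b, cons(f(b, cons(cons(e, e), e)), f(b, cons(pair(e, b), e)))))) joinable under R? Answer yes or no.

no — NF(t₁) = cons(pair(cons(b, b), b), cons(cons(e, b), cons(b, e))), NF(t₂) = e

Reduce t₁ = cons(f(b, f(b, pair(cons(b, b), b))), cons(cons(f(b, cons(f(b, cons(b, e)), f(b, cons(cons(e, b), e)))), b), cons(b, f(b, cons(cons(e, b), e))))):
1. cons(f(b, f(b, pair(cons(b, b), b))), cons(cons(f(b, cons(f(b, cons(b, e)), f(b, cons(cons(e, b), e)))), b), cons(b, f(b, cons(cons(e, b), e)))))  →  cons(f(b, pair(b, cons(b, b))), cons(cons(f(b, cons(f(b, cons(b, e)), f(b, cons(cons(e, b), e)))), b), cons(b, f(b, cons(cons(e, b), e)))))   [R5 at 1.2]
2. cons(f(b, pair(b, cons(b, b))), cons(cons(f(b, cons(f(b, cons(b, e)), f(b, cons(cons(e, b), e)))), b), cons(b, f(b, cons(cons(e, b), e)))))  →  cons(pair(cons(b, b), b), cons(cons(f(b, cons(f(b, cons(b, e)), f(b, cons(cons(e, b), e)))), b), cons(b, f(b, cons(cons(e, b), e)))))   [R5 at 1]
3. cons(pair(cons(b, b), b), cons(cons(f(b, cons(f(b, cons(b, e)), f(b, cons(cons(e, b), e)))), b), cons(b, f(b, cons(cons(e, b), e)))))  →  cons(pair(cons(b, b), b), cons(cons(f(b, cons(e, f(b, cons(cons(e, b), e)))), b), cons(b, f(b, cons(cons(e, b), e)))))   [R3 at 2.1.1.2.1]
4. cons(pair(cons(b, b), b), cons(cons(f(b, cons(e, f(b, cons(cons(e, b), e)))), b), cons(b, f(b, cons(cons(e, b), e)))))  →  cons(pair(cons(b, b), b), cons(cons(f(b, cons(e, e)), b), cons(b, f(b, cons(cons(e, b), e)))))   [R3 at 2.1.1.2.2]
5. cons(pair(cons(b, b), b), cons(cons(f(b, cons(e, e)), b), cons(b, f(b, cons(cons(e, b), e)))))  →  cons(pair(cons(b, b), b), cons(cons(e, b), cons(b, f(b, cons(cons(e, b), e)))))   [R3 at 2.1.1]
6. cons(pair(cons(b, b), b), cons(cons(e, b), cons(b, f(b, cons(cons(e, b), e)))))  →  cons(pair(cons(b, b), b), cons(cons(e, b), cons(b, e)))   [R3 at 2.2.2]

Reduce t₂ = f(b, cons(e, f(b, cons(f(b, cons(cons(e, e), e)), f(b, cons(pair(e, b), e)))))):
1. f(b, cons(e, f(b, cons(f(b, cons(cons(e, e), e)), f(b, cons(pair(e, b), e))))))  →  f(b, cons(e, f(b, cons(e, f(b, cons(pair(e, b), e))))))   [R3 at 2.2.2.1]
2. f(b, cons(e, f(b, cons(e, f(b, cons(pair(e, b), e))))))  →  f(b, cons(e, f(b, cons(e, e))))   [R3 at 2.2.2.2]
3. f(b, cons(e, f(b, cons(e, e))))  →  f(b, cons(e, e))   [R3 at 2.2]
4. f(b, cons(e, e))  →  e   [R3 at ε]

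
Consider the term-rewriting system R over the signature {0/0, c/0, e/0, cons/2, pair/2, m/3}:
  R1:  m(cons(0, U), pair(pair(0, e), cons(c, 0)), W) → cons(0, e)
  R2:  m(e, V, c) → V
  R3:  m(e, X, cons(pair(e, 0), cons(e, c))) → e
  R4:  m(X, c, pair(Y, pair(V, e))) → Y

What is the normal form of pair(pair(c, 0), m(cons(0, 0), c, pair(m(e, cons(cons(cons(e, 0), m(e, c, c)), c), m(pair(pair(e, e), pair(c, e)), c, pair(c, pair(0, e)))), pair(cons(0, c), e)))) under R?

1. pair(pair(c, 0), m(cons(0, 0), c, pair(m(e, cons(cons(cons(e, 0), m(e, c, c)), c), m(pair(pair(e, e), pair(c, e)), c, pair(c, pair(0, e)))), pair(cons(0, c), e))))  →  pair(pair(c, 0), m(e, cons(cons(cons(e, 0), m(e, c, c)), c), m(pair(pair(e, e), pair(c, e)), c, pair(c, pair(0, e)))))   [R4 at 2]
2. pair(pair(c, 0), m(e, cons(cons(cons(e, 0), m(e, c, c)), c), m(pair(pair(e, e), pair(c, e)), c, pair(c, pair(0, e)))))  →  pair(pair(c, 0), m(e, cons(cons(cons(e, 0), c), c), m(pair(pair(e, e), pair(c, e)), c, pair(c, pair(0, e)))))   [R2 at 2.2.1.2]
3. pair(pair(c, 0), m(e, cons(cons(cons(e, 0), c), c), m(pair(pair(e, e), pair(c, e)), c, pair(c, pair(0, e)))))  →  pair(pair(c, 0), m(e, cons(cons(cons(e, 0), c), c), c))   [R4 at 2.3]
4. pair(pair(c, 0), m(e, cons(cons(cons(e, 0), c), c), c))  →  pair(pair(c, 0), cons(cons(cons(e, 0), c), c))   [R2 at 2]

pair(pair(c, 0), cons(cons(cons(e, 0), c), c))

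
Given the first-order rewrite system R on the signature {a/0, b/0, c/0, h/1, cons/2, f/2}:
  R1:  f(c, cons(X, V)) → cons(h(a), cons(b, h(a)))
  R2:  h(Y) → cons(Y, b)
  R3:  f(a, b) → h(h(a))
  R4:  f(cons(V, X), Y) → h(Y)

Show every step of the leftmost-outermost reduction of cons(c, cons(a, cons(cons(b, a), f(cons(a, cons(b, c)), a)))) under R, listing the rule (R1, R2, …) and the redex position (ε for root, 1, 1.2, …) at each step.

1. cons(c, cons(a, cons(cons(b, a), f(cons(a, cons(b, c)), a))))  →  cons(c, cons(a, cons(cons(b, a), h(a))))   [R4 at 2.2.2]
2. cons(c, cons(a, cons(cons(b, a), h(a))))  →  cons(c, cons(a, cons(cons(b, a), cons(a, b))))   [R2 at 2.2.2]

cons(c, cons(a, cons(cons(b, a), cons(a, b))))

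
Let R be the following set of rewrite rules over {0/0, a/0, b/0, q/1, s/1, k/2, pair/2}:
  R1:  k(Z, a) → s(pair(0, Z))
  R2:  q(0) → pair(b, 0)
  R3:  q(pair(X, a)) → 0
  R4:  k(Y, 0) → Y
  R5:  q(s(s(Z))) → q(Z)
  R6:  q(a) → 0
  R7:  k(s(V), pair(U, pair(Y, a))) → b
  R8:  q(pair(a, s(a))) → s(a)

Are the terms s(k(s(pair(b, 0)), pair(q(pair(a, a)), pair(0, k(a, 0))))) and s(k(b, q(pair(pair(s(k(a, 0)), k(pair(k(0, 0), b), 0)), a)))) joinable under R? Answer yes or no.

yes — NF(t₁) = s(b), NF(t₂) = s(b)

Reduce t₁ = s(k(s(pair(b, 0)), pair(q(pair(a, a)), pair(0, k(a, 0))))):
1. s(k(s(pair(b, 0)), pair(q(pair(a, a)), pair(0, k(a, 0)))))  →  s(k(s(pair(b, 0)), pair(0, pair(0, k(a, 0)))))   [R3 at 1.2.1]
2. s(k(s(pair(b, 0)), pair(0, pair(0, k(a, 0)))))  →  s(k(s(pair(b, 0)), pair(0, pair(0, a))))   [R4 at 1.2.2.2]
3. s(k(s(pair(b, 0)), pair(0, pair(0, a))))  →  s(b)   [R7 at 1]

Reduce t₂ = s(k(b, q(pair(pair(s(k(a, 0)), k(pair(k(0, 0), b), 0)), a)))):
1. s(k(b, q(pair(pair(s(k(a, 0)), k(pair(k(0, 0), b), 0)), a))))  →  s(k(b, 0))   [R3 at 1.2]
2. s(k(b, 0))  →  s(b)   [R4 at 1]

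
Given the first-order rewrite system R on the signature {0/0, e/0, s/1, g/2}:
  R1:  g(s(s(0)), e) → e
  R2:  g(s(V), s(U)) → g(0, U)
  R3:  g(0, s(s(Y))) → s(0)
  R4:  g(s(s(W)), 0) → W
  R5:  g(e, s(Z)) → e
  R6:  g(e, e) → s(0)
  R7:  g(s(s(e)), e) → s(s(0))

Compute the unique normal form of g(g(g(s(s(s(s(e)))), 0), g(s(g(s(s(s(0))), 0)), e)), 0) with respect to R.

0

1. g(g(g(s(s(s(s(e)))), 0), g(s(g(s(s(s(0))), 0)), e)), 0)  →  g(g(s(s(e)), g(s(g(s(s(s(0))), 0)), e)), 0)   [R4 at 1.1]
2. g(g(s(s(e)), g(s(g(s(s(s(0))), 0)), e)), 0)  →  g(g(s(s(e)), g(s(s(0)), e)), 0)   [R4 at 1.2.1.1]
3. g(g(s(s(e)), g(s(s(0)), e)), 0)  →  g(g(s(s(e)), e), 0)   [R1 at 1.2]
4. g(g(s(s(e)), e), 0)  →  g(s(s(0)), 0)   [R7 at 1]
5. g(s(s(0)), 0)  →  0   [R4 at ε]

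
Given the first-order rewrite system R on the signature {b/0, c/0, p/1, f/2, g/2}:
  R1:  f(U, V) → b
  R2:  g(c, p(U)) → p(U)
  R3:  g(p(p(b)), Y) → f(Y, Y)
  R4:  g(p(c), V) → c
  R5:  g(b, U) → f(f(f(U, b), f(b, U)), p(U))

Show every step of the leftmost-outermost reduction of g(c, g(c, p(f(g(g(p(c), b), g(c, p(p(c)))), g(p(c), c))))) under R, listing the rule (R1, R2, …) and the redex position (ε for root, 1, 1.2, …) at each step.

1. g(c, g(c, p(f(g(g(p(c), b), g(c, p(p(c)))), g(p(c), c)))))  →  g(c, p(f(g(g(p(c), b), g(c, p(p(c)))), g(p(c), c))))   [R2 at 2]
2. g(c, p(f(g(g(p(c), b), g(c, p(p(c)))), g(p(c), c))))  →  p(f(g(g(p(c), b), g(c, p(p(c)))), g(p(c), c)))   [R2 at ε]
3. p(f(g(g(p(c), b), g(c, p(p(c)))), g(p(c), c)))  →  p(b)   [R1 at 1]

p(b)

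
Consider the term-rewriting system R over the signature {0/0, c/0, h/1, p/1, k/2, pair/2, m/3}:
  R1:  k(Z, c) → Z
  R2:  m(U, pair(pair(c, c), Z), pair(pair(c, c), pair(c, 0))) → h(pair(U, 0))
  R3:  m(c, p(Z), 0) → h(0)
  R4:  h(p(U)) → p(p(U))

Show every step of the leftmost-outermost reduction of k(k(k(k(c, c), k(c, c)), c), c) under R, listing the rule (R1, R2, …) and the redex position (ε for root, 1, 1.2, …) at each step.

1. k(k(k(k(c, c), k(c, c)), c), c)  →  k(k(k(c, c), k(c, c)), c)   [R1 at ε]
2. k(k(k(c, c), k(c, c)), c)  →  k(k(c, c), k(c, c))   [R1 at ε]
3. k(k(c, c), k(c, c))  →  k(c, k(c, c))   [R1 at 1]
4. k(c, k(c, c))  →  k(c, c)   [R1 at 2]
5. k(c, c)  →  c   [R1 at ε]

c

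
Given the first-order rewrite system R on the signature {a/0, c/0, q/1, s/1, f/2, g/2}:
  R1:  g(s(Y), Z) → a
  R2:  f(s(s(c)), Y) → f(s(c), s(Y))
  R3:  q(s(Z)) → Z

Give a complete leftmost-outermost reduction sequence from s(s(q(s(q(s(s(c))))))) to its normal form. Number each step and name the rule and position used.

s(s(s(c)))

1. s(s(q(s(q(s(s(c)))))))  →  s(s(q(s(s(c)))))   [R3 at 1.1]
2. s(s(q(s(s(c)))))  →  s(s(s(c)))   [R3 at 1.1]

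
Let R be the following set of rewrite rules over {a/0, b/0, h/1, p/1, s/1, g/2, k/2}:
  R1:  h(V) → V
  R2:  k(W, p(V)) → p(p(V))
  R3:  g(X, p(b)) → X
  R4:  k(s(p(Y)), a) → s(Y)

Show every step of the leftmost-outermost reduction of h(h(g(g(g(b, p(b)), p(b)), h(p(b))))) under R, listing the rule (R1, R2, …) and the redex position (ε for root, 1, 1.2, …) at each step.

1. h(h(g(g(g(b, p(b)), p(b)), h(p(b)))))  →  h(g(g(g(b, p(b)), p(b)), h(p(b))))   [R1 at ε]
2. h(g(g(g(b, p(b)), p(b)), h(p(b))))  →  g(g(g(b, p(b)), p(b)), h(p(b)))   [R1 at ε]
3. g(g(g(b, p(b)), p(b)), h(p(b)))  →  g(g(b, p(b)), h(p(b)))   [R3 at 1]
4. g(g(b, p(b)), h(p(b)))  →  g(b, h(p(b)))   [R3 at 1]
5. g(b, h(p(b)))  →  g(b, p(b))   [R1 at 2]
6. g(b, p(b))  →  b   [R3 at ε]

b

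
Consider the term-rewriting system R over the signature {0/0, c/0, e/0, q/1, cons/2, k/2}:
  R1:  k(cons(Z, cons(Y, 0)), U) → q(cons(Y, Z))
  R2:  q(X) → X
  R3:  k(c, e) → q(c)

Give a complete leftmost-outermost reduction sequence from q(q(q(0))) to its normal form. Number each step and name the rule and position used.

1. q(q(q(0)))  →  q(q(0))   [R2 at ε]
2. q(q(0))  →  q(0)   [R2 at ε]
3. q(0)  →  0   [R2 at ε]

0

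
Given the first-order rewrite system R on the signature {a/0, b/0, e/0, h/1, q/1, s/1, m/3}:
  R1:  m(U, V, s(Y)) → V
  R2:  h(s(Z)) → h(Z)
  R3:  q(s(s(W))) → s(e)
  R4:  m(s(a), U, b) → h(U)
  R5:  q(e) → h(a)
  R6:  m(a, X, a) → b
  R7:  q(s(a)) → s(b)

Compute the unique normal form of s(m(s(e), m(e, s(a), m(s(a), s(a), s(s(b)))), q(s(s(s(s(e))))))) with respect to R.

s(s(a))

1. s(m(s(e), m(e, s(a), m(s(a), s(a), s(s(b)))), q(s(s(s(s(e)))))))  →  s(m(s(e), m(e, s(a), s(a)), q(s(s(s(s(e)))))))   [R1 at 1.2.3]
2. s(m(s(e), m(e, s(a), s(a)), q(s(s(s(s(e)))))))  →  s(m(s(e), s(a), q(s(s(s(s(e)))))))   [R1 at 1.2]
3. s(m(s(e), s(a), q(s(s(s(s(e)))))))  →  s(m(s(e), s(a), s(e)))   [R3 at 1.3]
4. s(m(s(e), s(a), s(e)))  →  s(s(a))   [R1 at 1]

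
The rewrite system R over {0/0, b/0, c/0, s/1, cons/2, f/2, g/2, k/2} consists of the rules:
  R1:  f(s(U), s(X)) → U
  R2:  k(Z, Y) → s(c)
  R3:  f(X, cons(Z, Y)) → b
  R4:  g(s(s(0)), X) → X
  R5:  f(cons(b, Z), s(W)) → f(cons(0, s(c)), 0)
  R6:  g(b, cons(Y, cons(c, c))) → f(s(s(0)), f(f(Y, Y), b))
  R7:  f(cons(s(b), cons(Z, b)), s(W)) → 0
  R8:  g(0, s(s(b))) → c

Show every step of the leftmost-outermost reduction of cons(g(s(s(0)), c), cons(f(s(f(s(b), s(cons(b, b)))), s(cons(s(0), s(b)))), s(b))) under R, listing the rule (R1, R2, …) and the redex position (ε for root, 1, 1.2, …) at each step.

1. cons(g(s(s(0)), c), cons(f(s(f(s(b), s(cons(b, b)))), s(cons(s(0), s(b)))), s(b)))  →  cons(c, cons(f(s(f(s(b), s(cons(b, b)))), s(cons(s(0), s(b)))), s(b)))   [R4 at 1]
2. cons(c, cons(f(s(f(s(b), s(cons(b, b)))), s(cons(s(0), s(b)))), s(b)))  →  cons(c, cons(f(s(b), s(cons(b, b))), s(b)))   [R1 at 2.1]
3. cons(c, cons(f(s(b), s(cons(b, b))), s(b)))  →  cons(c, cons(b, s(b)))   [R1 at 2.1]

cons(c, cons(b, s(b)))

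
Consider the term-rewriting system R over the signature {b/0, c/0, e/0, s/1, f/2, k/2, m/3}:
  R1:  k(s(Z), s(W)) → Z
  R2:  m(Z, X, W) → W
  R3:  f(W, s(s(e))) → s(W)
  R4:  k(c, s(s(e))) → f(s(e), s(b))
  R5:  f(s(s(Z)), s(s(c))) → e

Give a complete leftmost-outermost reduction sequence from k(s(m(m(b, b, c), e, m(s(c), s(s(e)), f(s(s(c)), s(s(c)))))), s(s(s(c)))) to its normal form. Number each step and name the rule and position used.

1. k(s(m(m(b, b, c), e, m(s(c), s(s(e)), f(s(s(c)), s(s(c)))))), s(s(s(c))))  →  m(m(b, b, c), e, m(s(c), s(s(e)), f(s(s(c)), s(s(c)))))   [R1 at ε]
2. m(m(b, b, c), e, m(s(c), s(s(e)), f(s(s(c)), s(s(c)))))  →  m(s(c), s(s(e)), f(s(s(c)), s(s(c))))   [R2 at ε]
3. m(s(c), s(s(e)), f(s(s(c)), s(s(c))))  →  f(s(s(c)), s(s(c)))   [R2 at ε]
4. f(s(s(c)), s(s(c)))  →  e   [R5 at ε]

e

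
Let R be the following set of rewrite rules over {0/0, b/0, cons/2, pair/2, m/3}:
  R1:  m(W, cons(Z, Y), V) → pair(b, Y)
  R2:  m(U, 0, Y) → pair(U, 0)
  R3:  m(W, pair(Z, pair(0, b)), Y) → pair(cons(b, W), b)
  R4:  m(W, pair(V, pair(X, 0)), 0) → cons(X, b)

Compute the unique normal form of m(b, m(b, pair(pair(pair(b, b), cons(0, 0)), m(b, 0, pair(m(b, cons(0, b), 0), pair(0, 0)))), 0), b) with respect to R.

pair(b, b)

1. m(b, m(b, pair(pair(pair(b, b), cons(0, 0)), m(b, 0, pair(m(b, cons(0, b), 0), pair(0, 0)))), 0), b)  →  m(b, m(b, pair(pair(pair(b, b), cons(0, 0)), pair(b, 0)), 0), b)   [R2 at 2.2.2]
2. m(b, m(b, pair(pair(pair(b, b), cons(0, 0)), pair(b, 0)), 0), b)  →  m(b, cons(b, b), b)   [R4 at 2]
3. m(b, cons(b, b), b)  →  pair(b, b)   [R1 at ε]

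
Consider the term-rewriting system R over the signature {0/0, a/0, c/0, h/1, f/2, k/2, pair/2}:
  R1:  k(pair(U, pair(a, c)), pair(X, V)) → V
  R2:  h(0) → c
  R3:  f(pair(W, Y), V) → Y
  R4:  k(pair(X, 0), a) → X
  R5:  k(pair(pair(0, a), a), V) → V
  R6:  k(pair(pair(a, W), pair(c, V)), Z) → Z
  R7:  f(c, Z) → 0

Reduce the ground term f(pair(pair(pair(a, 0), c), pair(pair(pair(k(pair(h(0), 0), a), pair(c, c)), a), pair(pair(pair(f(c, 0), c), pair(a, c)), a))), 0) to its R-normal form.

1. f(pair(pair(pair(a, 0), c), pair(pair(pair(k(pair(h(0), 0), a), pair(c, c)), a), pair(pair(pair(f(c, 0), c), pair(a, c)), a))), 0)  →  pair(pair(pair(k(pair(h(0), 0), a), pair(c, c)), a), pair(pair(pair(f(c, 0), c), pair(a, c)), a))   [R3 at ε]
2. pair(pair(pair(k(pair(h(0), 0), a), pair(c, c)), a), pair(pair(pair(f(c, 0), c), pair(a, c)), a))  →  pair(pair(pair(h(0), pair(c, c)), a), pair(pair(pair(f(c, 0), c), pair(a, c)), a))   [R4 at 1.1.1]
3. pair(pair(pair(h(0), pair(c, c)), a), pair(pair(pair(f(c, 0), c), pair(a, c)), a))  →  pair(pair(pair(c, pair(c, c)), a), pair(pair(pair(f(c, 0), c), pair(a, c)), a))   [R2 at 1.1.1]
4. pair(pair(pair(c, pair(c, c)), a), pair(pair(pair(f(c, 0), c), pair(a, c)), a))  →  pair(pair(pair(c, pair(c, c)), a), pair(pair(pair(0, c), pair(a, c)), a))   [R7 at 2.1.1.1]

pair(pair(pair(c, pair(c, c)), a), pair(pair(pair(0, c), pair(a, c)), a))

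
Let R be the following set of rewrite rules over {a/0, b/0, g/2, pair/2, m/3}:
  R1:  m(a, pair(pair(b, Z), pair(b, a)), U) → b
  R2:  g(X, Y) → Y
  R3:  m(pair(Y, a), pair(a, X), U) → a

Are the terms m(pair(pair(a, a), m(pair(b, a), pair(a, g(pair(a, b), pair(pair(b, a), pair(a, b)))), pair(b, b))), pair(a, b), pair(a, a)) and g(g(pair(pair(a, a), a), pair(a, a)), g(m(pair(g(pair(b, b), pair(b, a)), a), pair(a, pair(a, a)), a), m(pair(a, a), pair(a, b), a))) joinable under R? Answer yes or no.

yes — NF(t₁) = a, NF(t₂) = a

Reduce t₁ = m(pair(pair(a, a), m(pair(b, a), pair(a, g(pair(a, b), pair(pair(b, a), pair(a, b)))), pair(b, b))), pair(a, b), pair(a, a)):
1. m(pair(pair(a, a), m(pair(b, a), pair(a, g(pair(a, b), pair(pair(b, a), pair(a, b)))), pair(b, b))), pair(a, b), pair(a, a))  →  m(pair(pair(a, a), a), pair(a, b), pair(a, a))   [R3 at 1.2]
2. m(pair(pair(a, a), a), pair(a, b), pair(a, a))  →  a   [R3 at ε]

Reduce t₂ = g(g(pair(pair(a, a), a), pair(a, a)), g(m(pair(g(pair(b, b), pair(b, a)), a), pair(a, pair(a, a)), a), m(pair(a, a), pair(a, b), a))):
1. g(g(pair(pair(a, a), a), pair(a, a)), g(m(pair(g(pair(b, b), pair(b, a)), a), pair(a, pair(a, a)), a), m(pair(a, a), pair(a, b), a)))  →  g(m(pair(g(pair(b, b), pair(b, a)), a), pair(a, pair(a, a)), a), m(pair(a, a), pair(a, b), a))   [R2 at ε]
2. g(m(pair(g(pair(b, b), pair(b, a)), a), pair(a, pair(a, a)), a), m(pair(a, a), pair(a, b), a))  →  m(pair(a, a), pair(a, b), a)   [R2 at ε]
3. m(pair(a, a), pair(a, b), a)  →  a   [R3 at ε]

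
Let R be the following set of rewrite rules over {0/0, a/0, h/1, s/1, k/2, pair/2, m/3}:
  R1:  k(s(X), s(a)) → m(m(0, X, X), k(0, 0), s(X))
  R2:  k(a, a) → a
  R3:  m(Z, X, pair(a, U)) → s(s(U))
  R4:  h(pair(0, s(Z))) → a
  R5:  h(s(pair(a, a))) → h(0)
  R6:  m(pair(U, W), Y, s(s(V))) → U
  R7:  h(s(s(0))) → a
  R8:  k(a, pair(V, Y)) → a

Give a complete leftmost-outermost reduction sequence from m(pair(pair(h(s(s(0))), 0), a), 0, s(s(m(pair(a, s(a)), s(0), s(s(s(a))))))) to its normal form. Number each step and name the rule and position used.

1. m(pair(pair(h(s(s(0))), 0), a), 0, s(s(m(pair(a, s(a)), s(0), s(s(s(a)))))))  →  pair(h(s(s(0))), 0)   [R6 at ε]
2. pair(h(s(s(0))), 0)  →  pair(a, 0)   [R7 at 1]

pair(a, 0)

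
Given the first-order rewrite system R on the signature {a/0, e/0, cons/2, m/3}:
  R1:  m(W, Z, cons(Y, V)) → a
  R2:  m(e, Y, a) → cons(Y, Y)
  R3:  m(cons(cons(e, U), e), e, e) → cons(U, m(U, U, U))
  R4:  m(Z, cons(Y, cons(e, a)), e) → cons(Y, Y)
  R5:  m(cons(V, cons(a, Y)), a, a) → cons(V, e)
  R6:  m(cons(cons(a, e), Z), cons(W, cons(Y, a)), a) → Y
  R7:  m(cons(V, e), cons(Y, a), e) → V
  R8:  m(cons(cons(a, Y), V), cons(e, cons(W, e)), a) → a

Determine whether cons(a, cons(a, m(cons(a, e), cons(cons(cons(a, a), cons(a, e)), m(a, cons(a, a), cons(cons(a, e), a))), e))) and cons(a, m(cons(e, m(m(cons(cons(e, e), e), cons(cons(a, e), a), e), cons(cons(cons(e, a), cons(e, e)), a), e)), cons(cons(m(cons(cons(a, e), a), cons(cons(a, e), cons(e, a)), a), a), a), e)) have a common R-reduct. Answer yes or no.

Reduce t₁ = cons(a, cons(a, m(cons(a, e), cons(cons(cons(a, a), cons(a, e)), m(a, cons(a, a), cons(cons(a, e), a))), e))):
1. cons(a, cons(a, m(cons(a, e), cons(cons(cons(a, a), cons(a, e)), m(a, cons(a, a), cons(cons(a, e), a))), e)))  →  cons(a, cons(a, m(cons(a, e), cons(cons(cons(a, a), cons(a, e)), a), e)))   [R1 at 2.2.2.2]
2. cons(a, cons(a, m(cons(a, e), cons(cons(cons(a, a), cons(a, e)), a), e)))  →  cons(a, cons(a, a))   [R7 at 2.2]

Reduce t₂ = cons(a, m(cons(e, m(m(cons(cons(e, e), e), cons(cons(a, e), a), e), cons(cons(cons(e, a), cons(e, e)), a), e)), cons(cons(m(cons(cons(a, e), a), cons(cons(a, e), cons(e, a)), a), a), a), e)):
1. cons(a, m(cons(e, m(m(cons(cons(e, e), e), cons(cons(a, e), a), e), cons(cons(cons(e, a), cons(e, e)), a), e)), cons(cons(m(cons(cons(a, e), a), cons(cons(a, e), cons(e, a)), a), a), a), e))  →  cons(a, m(cons(e, m(cons(e, e), cons(cons(cons(e, a), cons(e, e)), a), e)), cons(cons(m(cons(cons(a, e), a), cons(cons(a, e), cons(e, a)), a), a), a), e))   [R7 at 2.1.2.1]
2. cons(a, m(cons(e, m(cons(e, e), cons(cons(cons(e, a), cons(e, e)), a), e)), cons(cons(m(cons(cons(a, e), a), cons(cons(a, e), cons(e, a)), a), a), a), e))  →  cons(a, m(cons(e, e), cons(cons(m(cons(cons(a, e), a), cons(cons(a, e), cons(e, a)), a), a), a), e))   [R7 at 2.1.2]
3. cons(a, m(cons(e, e), cons(cons(m(cons(cons(a, e), a), cons(cons(a, e), cons(e, a)), a), a), a), e))  →  cons(a, e)   [R7 at 2]

no — NF(t₁) = cons(a, cons(a, a)), NF(t₂) = cons(a, e)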